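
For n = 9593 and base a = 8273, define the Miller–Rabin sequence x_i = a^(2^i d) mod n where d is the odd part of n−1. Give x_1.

6297

n − 1 = 9592 = 2^3 · 1199, so s = 3 and d = 1199.
Repeated squaring mod 9593: 8273^1 ≡ 8273, 8273^2 ≡ 6067, 8273^4 ≡ 148, 8273^8 ≡ 2718, 8273^16 ≡ 914, 8273^32 ≡ 805, 8273^64 ≡ 5294, 8273^128 ≡ 5283, 8273^256 ≡ 4052, 8273^512 ≡ 5081, 8273^1024 ≡ 1798.
1199 = 1024 + 128 + 32 + 8 + 4 + 2 + 1, so 8273^1199 ≡ 1798·5283·805·2718·148·6067·8273 ≡ 7439 (mod 9593).
x_0 = 7439.
x_1 = 7439^2 mod 9593 = 6297.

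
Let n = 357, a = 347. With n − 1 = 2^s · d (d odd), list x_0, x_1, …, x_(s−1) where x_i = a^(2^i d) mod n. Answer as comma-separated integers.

44, 151

n − 1 = 356 = 2^2 · 89, so s = 2 and d = 89.
x_0 = 347^89 mod 357 = 44.
x_1 = 44^2 mod 357 = 151.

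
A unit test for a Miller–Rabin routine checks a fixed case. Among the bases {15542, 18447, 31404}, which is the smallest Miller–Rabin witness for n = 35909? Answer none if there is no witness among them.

n − 1 = 35908 = 2^2 · 8977, so s = 2 and d = 8977.
Base 15542: x_0 = 15542^8977 mod 35909 = 14353. x_0 is neither 1 nor 35908, so continue squaring. x_1 = 14353^2 mod 35909 = 34585. Reached i = s−1 = 1 without hitting −1: 15542 is a Miller–Rabin witness and 35909 is composite.
Base 18447: x_0 = 18447^8977 mod 35909 = 2040. x_0 is neither 1 nor 35908, so continue squaring. x_1 = 2040^2 mod 35909 = 32065. Reached i = s−1 = 1 without hitting −1: 18447 is a Miller–Rabin witness and 35909 is composite.
Base 31404: x_0 = 31404^8977 mod 35909 = 19748. x_0 is neither 1 nor 35908, so continue squaring. x_1 = 19748^2 mod 35909 = 11764. Reached i = s−1 = 1 without hitting −1: 31404 is a Miller–Rabin witness and 35909 is composite.
The smallest witness among the given bases is 15542.

15542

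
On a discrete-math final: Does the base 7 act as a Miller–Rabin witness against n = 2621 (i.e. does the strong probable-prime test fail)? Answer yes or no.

n − 1 = 2620 = 2^2 · 655, so s = 2 and d = 655.
x_0 = 7^655 mod 2621 = 2149.
x_0 is neither 1 nor 2620, so continue squaring.
x_1 = 2149^2 mod 2621 = 2620.
x_1 ≡ −1, so 7 is not a witness.

no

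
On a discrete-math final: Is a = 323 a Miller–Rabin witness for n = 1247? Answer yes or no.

no

n − 1 = 1246 = 2^1 · 623, so s = 1 and d = 623.
Repeated squaring mod 1247: 323^1 ≡ 323, 323^2 ≡ 828, 323^4 ≡ 981, 323^8 ≡ 924, 323^16 ≡ 828, 323^32 ≡ 981, 323^64 ≡ 924, 323^128 ≡ 828, 323^256 ≡ 981, 323^512 ≡ 924.
623 = 512 + 64 + 32 + 8 + 4 + 2 + 1, so 323^623 ≡ 924·924·981·924·981·828·323 ≡ 1246 (mod 1247).
x_0 = 323^623 mod 1247 = 1246.
x_0 = 1246 ≡ −1, so 323 is not a witness.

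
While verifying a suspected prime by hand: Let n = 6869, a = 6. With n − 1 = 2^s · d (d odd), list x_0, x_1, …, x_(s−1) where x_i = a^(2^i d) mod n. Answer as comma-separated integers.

n − 1 = 6868 = 2^2 · 1717, so s = 2 and d = 1717.
x_0 = 6^1717 mod 6869 = 1.
x_1 = 1^2 mod 6869 = 1.

1, 1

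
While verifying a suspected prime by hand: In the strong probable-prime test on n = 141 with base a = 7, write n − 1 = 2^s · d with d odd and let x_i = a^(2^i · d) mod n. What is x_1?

7

n − 1 = 140 = 2^2 · 35, so s = 2 and d = 35.
x_0 = 7^35 mod 141 = 64.
x_1 = 64^2 mod 141 = 7.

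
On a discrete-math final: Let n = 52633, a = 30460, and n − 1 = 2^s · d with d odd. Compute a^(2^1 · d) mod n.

n − 1 = 52632 = 2^3 · 6579, so s = 3 and d = 6579.
x_0 = 30460^6579 mod 52633 = 3604.
x_1 = 3604^2 mod 52633 = 41098.

41098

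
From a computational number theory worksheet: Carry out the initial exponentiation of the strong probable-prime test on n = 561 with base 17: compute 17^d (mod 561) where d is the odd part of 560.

527

n − 1 = 560 = 2^4 · 35, so s = 4 and d = 35.
Repeated squaring mod 561: 17^1 ≡ 17, 17^2 ≡ 289, 17^4 ≡ 493, 17^8 ≡ 136, 17^16 ≡ 544, 17^32 ≡ 289.
35 = 32 + 2 + 1, so 17^35 ≡ 289·289·17 ≡ 527 (mod 561).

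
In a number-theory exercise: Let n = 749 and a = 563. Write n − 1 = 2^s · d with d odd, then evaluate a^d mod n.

n − 1 = 748 = 2^2 · 187, so s = 2 and d = 187.
563^187 mod 749 = 724.

724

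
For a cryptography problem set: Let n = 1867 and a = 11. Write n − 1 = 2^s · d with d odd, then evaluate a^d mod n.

n − 1 = 1866 = 2^1 · 933, so s = 1 and d = 933.
11^933 mod 1867 = 1.

1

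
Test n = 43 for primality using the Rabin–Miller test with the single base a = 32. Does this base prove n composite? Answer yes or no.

n − 1 = 42 = 2^1 · 21, so s = 1 and d = 21.
By repeated squaring, 32^21 ≡ 42 (mod 43).
x_0 = 32^21 mod 43 = 42.
x_0 = 42 ≡ −1, so 32 is not a witness.

no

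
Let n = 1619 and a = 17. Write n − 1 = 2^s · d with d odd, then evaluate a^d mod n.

1

n − 1 = 1618 = 2^1 · 809, so s = 1 and d = 809.
17^809 mod 1619 = 1.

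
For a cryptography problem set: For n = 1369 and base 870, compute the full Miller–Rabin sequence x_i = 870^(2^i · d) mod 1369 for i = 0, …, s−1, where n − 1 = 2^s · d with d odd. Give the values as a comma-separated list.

n − 1 = 1368 = 2^3 · 171, so s = 3 and d = 171.
x_0 = 870^171 mod 1369 = 1215.
x_1 = 1215^2 mod 1369 = 443.
x_2 = 443^2 mod 1369 = 482.

1215, 443, 482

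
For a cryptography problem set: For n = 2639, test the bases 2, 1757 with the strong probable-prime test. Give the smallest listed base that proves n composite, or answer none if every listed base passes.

n − 1 = 2638 = 2^1 · 1319, so s = 1 and d = 1319.
Base 2: x_0 = 2^1319 mod 2639 = 501. x_0 ∉ {1, 2638} and s = 1, so 2 is a Miller–Rabin witness and 2639 is composite.
Base 1757: x_0 = 1757^1319 mod 2639 = 2100. x_0 ∉ {1, 2638} and s = 1, so 1757 is a Miller–Rabin witness and 2639 is composite.
The smallest witness among the given bases is 2.

2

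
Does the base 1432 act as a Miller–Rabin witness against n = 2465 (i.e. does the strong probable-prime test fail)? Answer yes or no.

n − 1 = 2464 = 2^5 · 77, so s = 5 and d = 77.
Repeated squaring mod 2465: 1432^1 ≡ 1432, 1432^2 ≡ 2209, 1432^4 ≡ 1446, 1432^8 ≡ 596, 1432^16 ≡ 256, 1432^32 ≡ 1446, 1432^64 ≡ 596.
77 = 64 + 8 + 4 + 1, so 1432^77 ≡ 596·596·1446·1432 ≡ 1177 (mod 2465).
x_0 = 1432^77 mod 2465 = 1177.
x_0 is neither 1 nor 2464, so continue squaring.
x_1 = 1177^2 mod 2465 = 2464.
x_1 ≡ −1, so 1432 is not a witness.

no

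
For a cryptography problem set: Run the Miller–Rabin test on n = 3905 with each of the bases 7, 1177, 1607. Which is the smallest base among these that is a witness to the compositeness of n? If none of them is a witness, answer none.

n − 1 = 3904 = 2^6 · 61, so s = 6 and d = 61.
Base 7: x_0 = 7^61 mod 3905 = 2482. x_0 is neither 1 nor 3904, so continue squaring. x_1 = 2482^2 mod 3905 = 2139. x_2 = 2139^2 mod 3905 = 2566. x_3 = 2566^2 mod 3905 = 526. x_4 = 526^2 mod 3905 = 3326. x_5 = 3326^2 mod 3905 = 3316. Reached i = s−1 = 5 without hitting −1: 7 is a Miller–Rabin witness and 3905 is composite.
Base 1177: x_0 = 1177^61 mod 3905 = 957. x_0 is neither 1 nor 3904, so continue squaring. x_1 = 957^2 mod 3905 = 2079. x_2 = 2079^2 mod 3905 = 3311. x_3 = 3311^2 mod 3905 = 1386. x_4 = 1386^2 mod 3905 = 3641. x_5 = 3641^2 mod 3905 = 3311. Reached i = s−1 = 5 without hitting −1: 1177 is a Miller–Rabin witness and 3905 is composite.
Base 1607: x_0 = 1607^61 mod 3905 = 2817. x_0 is neither 1 nor 3904, so continue squaring. x_1 = 2817^2 mod 3905 = 529. x_2 = 529^2 mod 3905 = 2586. x_3 = 2586^2 mod 3905 = 2036. x_4 = 2036^2 mod 3905 = 2091. x_5 = 2091^2 mod 3905 = 2586. Reached i = s−1 = 5 without hitting −1: 1607 is a Miller–Rabin witness and 3905 is composite.
The smallest witness among the given bases is 7.

7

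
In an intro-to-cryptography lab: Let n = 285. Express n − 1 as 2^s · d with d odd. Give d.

71

Halving: 284 → 142 → 71; 71 is odd.
So 284 = 2^2 · 71.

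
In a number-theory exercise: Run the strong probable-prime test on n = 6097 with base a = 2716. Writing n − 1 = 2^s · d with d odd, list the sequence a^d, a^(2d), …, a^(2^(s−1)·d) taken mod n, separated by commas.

n − 1 = 6096 = 2^4 · 381, so s = 4 and d = 381.
x_0 = 2716^381 mod 6097 = 350.
x_1 = 350^2 mod 6097 = 560.
x_2 = 560^2 mod 6097 = 2653.
x_3 = 2653^2 mod 6097 = 2471.

350, 560, 2653, 2471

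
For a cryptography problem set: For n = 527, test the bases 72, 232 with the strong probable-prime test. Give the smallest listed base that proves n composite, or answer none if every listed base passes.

n − 1 = 526 = 2^1 · 263, so s = 1 and d = 263.
Base 72: x_0 = 72^263 mod 527 = 200. x_0 ∉ {1, 526} and s = 1, so 72 is a Miller–Rabin witness and 527 is composite.
Base 232: x_0 = 232^263 mod 527 = 275. x_0 ∉ {1, 526} and s = 1, so 232 is a Miller–Rabin witness and 527 is composite.
The smallest witness among the given bases is 72.

72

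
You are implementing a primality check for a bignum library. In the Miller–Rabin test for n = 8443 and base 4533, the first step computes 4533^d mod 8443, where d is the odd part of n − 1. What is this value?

8442

n − 1 = 8442 = 2^1 · 4221, so s = 1 and d = 4221.
4533^4221 mod 8443 = 8442.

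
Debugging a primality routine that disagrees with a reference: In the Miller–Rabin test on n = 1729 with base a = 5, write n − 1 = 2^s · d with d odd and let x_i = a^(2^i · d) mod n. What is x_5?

1

n − 1 = 1728 = 2^6 · 27, so s = 6 and d = 27.
x_0 = 5^27 mod 1729 = 1217.
x_1 = 1217^2 mod 1729 = 1065.
x_2 = 1065^2 mod 1729 = 1.
x_3 = 1^2 mod 1729 = 1.
x_4 = 1^2 mod 1729 = 1.
x_5 = 1^2 mod 1729 = 1.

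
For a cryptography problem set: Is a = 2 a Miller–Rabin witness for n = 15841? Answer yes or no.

n − 1 = 15840 = 2^5 · 495, so s = 5 and d = 495.
x_0 = 2^495 mod 15841 = 1.
x_0 = 1, so 2 is not a witness.

no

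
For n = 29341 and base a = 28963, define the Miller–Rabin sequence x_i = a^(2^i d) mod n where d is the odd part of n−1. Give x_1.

18240

n − 1 = 29340 = 2^2 · 7335, so s = 2 and d = 7335.
x_0 = 28963^7335 mod 29341 = 9515.
x_1 = 9515^2 mod 29341 = 18240.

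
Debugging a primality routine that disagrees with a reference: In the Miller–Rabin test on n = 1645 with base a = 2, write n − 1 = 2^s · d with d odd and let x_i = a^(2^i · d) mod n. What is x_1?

694

n − 1 = 1644 = 2^2 · 411, so s = 2 and d = 411.
x_0 = 2^411 mod 1645 = 288.
x_1 = 288^2 mod 1645 = 694.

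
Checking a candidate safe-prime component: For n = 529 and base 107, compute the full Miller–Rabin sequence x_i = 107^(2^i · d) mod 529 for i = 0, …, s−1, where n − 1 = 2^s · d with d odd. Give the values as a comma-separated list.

n − 1 = 528 = 2^4 · 33, so s = 4 and d = 33.
x_0 = 107^33 mod 529 = 367.
x_1 = 367^2 mod 529 = 323.
x_2 = 323^2 mod 529 = 116.
x_3 = 116^2 mod 529 = 231.

367, 323, 116, 231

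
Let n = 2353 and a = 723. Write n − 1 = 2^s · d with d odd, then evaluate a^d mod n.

1266

n − 1 = 2352 = 2^4 · 147, so s = 4 and d = 147.
By repeated squaring, 723^147 ≡ 1266 (mod 2353).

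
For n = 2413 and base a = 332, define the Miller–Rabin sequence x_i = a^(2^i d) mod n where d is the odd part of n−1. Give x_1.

191

n − 1 = 2412 = 2^2 · 603, so s = 2 and d = 603.
x_0 = 332^603 mod 2413 = 1008.
x_1 = 1008^2 mod 2413 = 191.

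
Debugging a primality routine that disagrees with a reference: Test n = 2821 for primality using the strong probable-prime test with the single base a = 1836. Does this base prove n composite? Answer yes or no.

no

n − 1 = 2820 = 2^2 · 705, so s = 2 and d = 705.
x_0 = 1836^705 mod 2821 = 1.
x_0 = 1, so 1836 is not a witness.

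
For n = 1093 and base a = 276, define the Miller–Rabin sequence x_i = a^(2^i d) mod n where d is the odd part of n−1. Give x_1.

n − 1 = 1092 = 2^2 · 273, so s = 2 and d = 273.
x_0 = 276^273 mod 1093 = 1092.
x_1 = 1092^2 mod 1093 = 1.

1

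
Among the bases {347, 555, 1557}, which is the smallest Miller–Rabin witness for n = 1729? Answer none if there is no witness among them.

none

n − 1 = 1728 = 2^6 · 27, so s = 6 and d = 27.
Base 347: x_0 = 347^27 mod 1729 = 1. x_0 = 1, so 347 is not a witness.
Base 555: x_0 = 555^27 mod 1729 = 1. x_0 = 1, so 555 is not a witness.
Base 1557: x_0 = 1557^27 mod 1729 = 1728. x_0 = 1728 ≡ −1, so 1557 is not a witness.
No listed base is a witness for 1729.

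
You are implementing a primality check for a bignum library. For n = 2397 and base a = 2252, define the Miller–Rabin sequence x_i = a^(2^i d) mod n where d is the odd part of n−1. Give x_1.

157

n − 1 = 2396 = 2^2 · 599, so s = 2 and d = 599.
Repeated squaring mod 2397: 2252^1 ≡ 2252, 2252^2 ≡ 1849, 2252^4 ≡ 679, 2252^8 ≡ 817, 2252^16 ≡ 1123, 2252^32 ≡ 307, 2252^64 ≡ 766, 2252^128 ≡ 1888, 2252^256 ≡ 205, 2252^512 ≡ 1276.
599 = 512 + 64 + 16 + 4 + 2 + 1, so 2252^599 ≡ 1276·766·1123·679·1849·2252 ≡ 1970 (mod 2397).
x_0 = 1970.
x_1 = 1970^2 mod 2397 = 157.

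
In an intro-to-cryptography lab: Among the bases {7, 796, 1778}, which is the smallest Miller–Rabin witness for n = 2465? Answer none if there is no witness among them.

n − 1 = 2464 = 2^5 · 77, so s = 5 and d = 77.
Base 7: x_0 = 7^77 mod 2465 = 2437. x_0 is neither 1 nor 2464, so continue squaring. x_1 = 2437^2 mod 2465 = 784. x_2 = 784^2 mod 2465 = 871. x_3 = 871^2 mod 2465 = 1886. x_4 = 1886^2 mod 2465 = 1. x_4 = 1 but x_3 ≠ ±1, a nontrivial square root of 1 — 7 is a witness and 2465 is composite.
Base 796: x_0 = 796^77 mod 2465 = 1246. x_0 is neither 1 nor 2464, so continue squaring. x_1 = 1246^2 mod 2465 = 2031. x_2 = 2031^2 mod 2465 = 1016. x_3 = 1016^2 mod 2465 = 1886. x_4 = 1886^2 mod 2465 = 1. x_4 = 1 but x_3 ≠ ±1, a nontrivial square root of 1 — 796 is a witness and 2465 is composite.
Base 1778: x_0 = 1778^77 mod 2465 = 28. x_0 is neither 1 nor 2464, so continue squaring. x_1 = 28^2 mod 2465 = 784. x_2 = 784^2 mod 2465 = 871. x_3 = 871^2 mod 2465 = 1886. x_4 = 1886^2 mod 2465 = 1. x_4 = 1 but x_3 ≠ ±1, a nontrivial square root of 1 — 1778 is a witness and 2465 is composite.
The smallest witness among the given bases is 7.

7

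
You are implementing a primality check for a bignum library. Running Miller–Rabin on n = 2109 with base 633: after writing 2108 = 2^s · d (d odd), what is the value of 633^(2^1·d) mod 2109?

n − 1 = 2108 = 2^2 · 527, so s = 2 and d = 527.
x_0 = 633^527 mod 2109 = 765.
x_1 = 765^2 mod 2109 = 1032.

1032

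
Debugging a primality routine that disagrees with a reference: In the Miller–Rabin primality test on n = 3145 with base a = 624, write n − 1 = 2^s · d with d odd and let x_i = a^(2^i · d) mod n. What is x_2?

n − 1 = 3144 = 2^3 · 393, so s = 3 and d = 393.
By repeated squaring, 624^393 ≡ 2249 (mod 3145).
x_0 = 2249.
x_1 = 2249^2 mod 3145 = 841.
x_2 = 841^2 mod 3145 = 2801.

2801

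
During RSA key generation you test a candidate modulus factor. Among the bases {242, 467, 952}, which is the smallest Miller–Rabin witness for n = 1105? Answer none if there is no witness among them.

n − 1 = 1104 = 2^4 · 69, so s = 4 and d = 69.
Base 242: x_0 = 242^69 mod 1105 = 242. x_0 is neither 1 nor 1104, so continue squaring. x_1 = 242^2 mod 1105 = 1104. x_1 ≡ −1, so 242 is not a witness.
Base 467: x_0 = 467^69 mod 1105 = 77. x_0 is neither 1 nor 1104, so continue squaring. x_1 = 77^2 mod 1105 = 404. x_2 = 404^2 mod 1105 = 781. x_3 = 781^2 mod 1105 = 1. x_3 = 1 but x_2 ≠ ±1, a nontrivial square root of 1 — 467 is a witness and 1105 is composite.
Base 952: x_0 = 952^69 mod 1105 = 612. x_0 is neither 1 nor 1104, so continue squaring. x_1 = 612^2 mod 1105 = 1054. x_2 = 1054^2 mod 1105 = 391. x_3 = 391^2 mod 1105 = 391. Reached i = s−1 = 3 without hitting −1: 952 is a Miller–Rabin witness and 1105 is composite.
The smallest witness among the given bases is 467.

467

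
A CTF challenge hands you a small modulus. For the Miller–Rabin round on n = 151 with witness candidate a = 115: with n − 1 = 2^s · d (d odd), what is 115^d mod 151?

150

n − 1 = 150 = 2^1 · 75, so s = 1 and d = 75.
115^75 mod 151 = 150.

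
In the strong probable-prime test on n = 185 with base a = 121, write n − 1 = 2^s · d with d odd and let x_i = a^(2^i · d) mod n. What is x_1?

121

n − 1 = 184 = 2^3 · 23, so s = 3 and d = 23.
Repeated squaring mod 185: 121^1 ≡ 121, 121^2 ≡ 26, 121^4 ≡ 121, 121^8 ≡ 26, 121^16 ≡ 121.
23 = 16 + 4 + 2 + 1, so 121^23 ≡ 121·121·26·121 ≡ 26 (mod 185).
x_0 = 26.
x_1 = 26^2 mod 185 = 121.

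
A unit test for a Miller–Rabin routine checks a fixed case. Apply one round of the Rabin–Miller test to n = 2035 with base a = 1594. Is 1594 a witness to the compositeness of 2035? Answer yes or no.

no

n − 1 = 2034 = 2^1 · 1017, so s = 1 and d = 1017.
x_0 = 1594^1017 mod 2035 = 2034.
x_0 = 2034 ≡ −1, so 1594 is not a witness.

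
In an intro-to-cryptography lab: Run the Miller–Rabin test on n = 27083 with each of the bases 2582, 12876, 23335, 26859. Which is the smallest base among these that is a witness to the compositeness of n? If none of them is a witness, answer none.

2582

n − 1 = 27082 = 2^1 · 13541, so s = 1 and d = 13541.
Base 2582: x_0 = 2582^13541 mod 27083 = 14846. x_0 ∉ {1, 27082} and s = 1, so 2582 is a Miller–Rabin witness and 27083 is composite.
Base 12876: x_0 = 12876^13541 mod 27083 = 10400. x_0 ∉ {1, 27082} and s = 1, so 12876 is a Miller–Rabin witness and 27083 is composite.
Base 23335: x_0 = 23335^13541 mod 27083 = 17908. x_0 ∉ {1, 27082} and s = 1, so 23335 is a Miller–Rabin witness and 27083 is composite.
Base 26859: x_0 = 26859^13541 mod 27083 = 12278. x_0 ∉ {1, 27082} and s = 1, so 26859 is a Miller–Rabin witness and 27083 is composite.
The smallest witness among the given bases is 2582.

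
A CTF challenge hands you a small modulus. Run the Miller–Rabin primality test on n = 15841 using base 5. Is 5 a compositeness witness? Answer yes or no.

n − 1 = 15840 = 2^5 · 495, so s = 5 and d = 495.
x_0 = 5^495 mod 15841 = 3380.
x_0 is neither 1 nor 15840, so continue squaring.
x_1 = 3380^2 mod 15841 = 3039.
x_2 = 3039^2 mod 15841 = 218.
x_3 = 218^2 mod 15841 = 1.
x_3 = 1 but x_2 ≠ ±1, a nontrivial square root of 1 — 5 is a witness and 15841 is composite.

yes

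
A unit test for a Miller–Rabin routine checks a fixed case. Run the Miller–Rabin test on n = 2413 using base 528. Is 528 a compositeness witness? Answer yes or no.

n − 1 = 2412 = 2^2 · 603, so s = 2 and d = 603.
x_0 = 528^603 mod 2413 = 2412.
x_0 = 2412 ≡ −1, so 528 is not a witness.

no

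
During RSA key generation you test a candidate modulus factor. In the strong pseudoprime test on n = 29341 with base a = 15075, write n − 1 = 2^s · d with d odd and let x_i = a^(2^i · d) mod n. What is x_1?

11101

n − 1 = 29340 = 2^2 · 7335, so s = 2 and d = 7335.
Repeated squaring mod 29341: 15075^1 ≡ 15075, 15075^2 ≡ 9580, 15075^4 ≡ 27093, 15075^8 ≡ 6852, 15075^16 ≡ 4304, 15075^32 ≡ 10245, 15075^64 ≡ 7268, 15075^128 ≡ 10024, 15075^256 ≡ 16992, 15075^512 ≡ 12624, 15075^1024 ≡ 14405, 15075^2048 ≡ 4473, 15075^4096 ≡ 26508.
7335 = 4096 + 2048 + 1024 + 128 + 32 + 4 + 2 + 1, so 15075^7335 ≡ 26508·4473·14405·10024·10245·27093·9580·15075 ≡ 12433 (mod 29341).
x_0 = 12433.
x_1 = 12433^2 mod 29341 = 11101.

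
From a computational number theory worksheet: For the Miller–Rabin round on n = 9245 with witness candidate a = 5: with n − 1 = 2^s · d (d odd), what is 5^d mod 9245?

n − 1 = 9244 = 2^2 · 2311, so s = 2 and d = 2311.
Repeated squaring mod 9245: 5^1 ≡ 5, 5^2 ≡ 25, 5^4 ≡ 625, 5^8 ≡ 2335, 5^16 ≡ 6920, 5^32 ≡ 6545, 5^64 ≡ 4940, 5^128 ≡ 6045, 5^256 ≡ 5785, 5^512 ≡ 8570, 5^1024 ≡ 2620, 5^2048 ≡ 4610.
2311 = 2048 + 256 + 4 + 2 + 1, so 5^2311 ≡ 4610·5785·625·25·5 ≡ 6670 (mod 9245).

6670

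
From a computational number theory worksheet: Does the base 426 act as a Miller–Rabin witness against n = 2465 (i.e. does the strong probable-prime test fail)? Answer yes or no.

n − 1 = 2464 = 2^5 · 77, so s = 5 and d = 77.
x_0 = 426^77 mod 2465 = 1.
x_0 = 1, so 426 is not a witness.

no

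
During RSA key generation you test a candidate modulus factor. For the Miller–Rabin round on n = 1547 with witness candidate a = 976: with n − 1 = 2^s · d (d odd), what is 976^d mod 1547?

1405

n − 1 = 1546 = 2^1 · 773, so s = 1 and d = 773.
976^773 mod 1547 = 1405.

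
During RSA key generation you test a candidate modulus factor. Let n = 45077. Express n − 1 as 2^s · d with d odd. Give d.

Halving: 45076 → 22538 → 11269; 11269 is odd.
So 45076 = 2^2 · 11269.

11269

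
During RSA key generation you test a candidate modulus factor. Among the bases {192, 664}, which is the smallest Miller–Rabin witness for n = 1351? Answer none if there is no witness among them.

none

n − 1 = 1350 = 2^1 · 675, so s = 1 and d = 675.
Base 192: x_0 = 192^675 mod 1351 = 1350. x_0 = 1350 ≡ −1, so 192 is not a witness.
Base 664: x_0 = 664^675 mod 1351 = 1350. x_0 = 1350 ≡ −1, so 664 is not a witness.
No listed base is a witness for 1351.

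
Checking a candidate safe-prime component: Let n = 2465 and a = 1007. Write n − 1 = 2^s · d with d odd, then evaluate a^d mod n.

1177

n − 1 = 2464 = 2^5 · 77, so s = 5 and d = 77.
Repeated squaring mod 2465: 1007^1 ≡ 1007, 1007^2 ≡ 934, 1007^4 ≡ 2211, 1007^8 ≡ 426, 1007^16 ≡ 1531, 1007^32 ≡ 2211, 1007^64 ≡ 426.
77 = 64 + 8 + 4 + 1, so 1007^77 ≡ 426·426·2211·1007 ≡ 1177 (mod 2465).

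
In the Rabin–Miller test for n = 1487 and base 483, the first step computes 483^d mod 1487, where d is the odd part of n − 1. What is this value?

1

n − 1 = 1486 = 2^1 · 743, so s = 1 and d = 743.
Repeated squaring mod 1487: 483^1 ≡ 483, 483^2 ≡ 1317, 483^4 ≡ 647, 483^8 ≡ 762, 483^16 ≡ 714, 483^32 ≡ 1242, 483^64 ≡ 545, 483^128 ≡ 1112, 483^256 ≡ 847, 483^512 ≡ 675.
743 = 512 + 128 + 64 + 32 + 4 + 2 + 1, so 483^743 ≡ 675·1112·545·1242·647·1317·483 ≡ 1 (mod 1487).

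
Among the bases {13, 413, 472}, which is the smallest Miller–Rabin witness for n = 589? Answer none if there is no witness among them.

n − 1 = 588 = 2^2 · 147, so s = 2 and d = 147.
Base 13: x_0 = 13^147 mod 589 = 240. x_0 is neither 1 nor 588, so continue squaring. x_1 = 240^2 mod 589 = 467. Reached i = s−1 = 1 without hitting −1: 13 is a Miller–Rabin witness and 589 is composite.
Base 413: x_0 = 413^147 mod 589 = 407. x_0 is neither 1 nor 588, so continue squaring. x_1 = 407^2 mod 589 = 140. Reached i = s−1 = 1 without hitting −1: 413 is a Miller–Rabin witness and 589 is composite.
Base 472: x_0 = 472^147 mod 589 = 543. x_0 is neither 1 nor 588, so continue squaring. x_1 = 543^2 mod 589 = 349. Reached i = s−1 = 1 without hitting −1: 472 is a Miller–Rabin witness and 589 is composite.
The smallest witness among the given bases is 13.

13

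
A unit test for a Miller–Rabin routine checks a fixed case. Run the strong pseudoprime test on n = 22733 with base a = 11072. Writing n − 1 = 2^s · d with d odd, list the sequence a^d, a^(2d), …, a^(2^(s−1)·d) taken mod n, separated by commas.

n − 1 = 22732 = 2^2 · 5683, so s = 2 and d = 5683.
x_0 = 11072^5683 mod 22733 = 4205.
x_1 = 4205^2 mod 22733 = 18484.

4205, 18484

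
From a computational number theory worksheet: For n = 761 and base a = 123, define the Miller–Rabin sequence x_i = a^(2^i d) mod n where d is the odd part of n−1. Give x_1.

39

n − 1 = 760 = 2^3 · 95, so s = 3 and d = 95.
x_0 = 123^95 mod 761 = 62.
x_1 = 62^2 mod 761 = 39.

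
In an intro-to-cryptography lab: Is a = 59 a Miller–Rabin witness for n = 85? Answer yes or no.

n − 1 = 84 = 2^2 · 21, so s = 2 and d = 21.
x_0 = 59^21 mod 85 = 9.
x_0 is neither 1 nor 84, so continue squaring.
x_1 = 9^2 mod 85 = 81.
Reached i = s−1 = 1 without hitting −1: 59 is a Miller–Rabin witness and 85 is composite.

yes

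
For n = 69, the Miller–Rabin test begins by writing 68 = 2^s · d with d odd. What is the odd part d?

Halving: 68 → 34 → 17; 17 is odd.
So 68 = 2^2 · 17.

17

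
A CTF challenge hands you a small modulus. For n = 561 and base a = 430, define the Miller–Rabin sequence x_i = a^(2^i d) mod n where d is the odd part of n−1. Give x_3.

67

n − 1 = 560 = 2^4 · 35, so s = 4 and d = 35.
Repeated squaring mod 561: 430^1 ≡ 430, 430^2 ≡ 331, 430^4 ≡ 166, 430^8 ≡ 67, 430^16 ≡ 1, 430^32 ≡ 1.
35 = 32 + 2 + 1, so 430^35 ≡ 1·331·430 ≡ 397 (mod 561).
x_0 = 397.
x_1 = 397^2 mod 561 = 529.
x_2 = 529^2 mod 561 = 463.
x_3 = 463^2 mod 561 = 67.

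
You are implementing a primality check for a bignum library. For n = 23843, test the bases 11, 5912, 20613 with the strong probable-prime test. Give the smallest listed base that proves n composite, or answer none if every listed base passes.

n − 1 = 23842 = 2^1 · 11921, so s = 1 and d = 11921.
Base 11: x_0 = 11^11921 mod 23843 = 22895. x_0 ∉ {1, 23842} and s = 1, so 11 is a Miller–Rabin witness and 23843 is composite.
Base 5912: x_0 = 5912^11921 mod 23843 = 3459. x_0 ∉ {1, 23842} and s = 1, so 5912 is a Miller–Rabin witness and 23843 is composite.
Base 20613: x_0 = 20613^11921 mod 23843 = 15215. x_0 ∉ {1, 23842} and s = 1, so 20613 is a Miller–Rabin witness and 23843 is composite.
The smallest witness among the given bases is 11.

11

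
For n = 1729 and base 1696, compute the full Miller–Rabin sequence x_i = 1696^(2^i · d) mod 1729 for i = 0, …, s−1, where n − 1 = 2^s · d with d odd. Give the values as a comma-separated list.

n − 1 = 1728 = 2^6 · 27, so s = 6 and d = 27.
x_0 = 1696^27 mod 1729 = 1464.
x_1 = 1464^2 mod 1729 = 1065.
x_2 = 1065^2 mod 1729 = 1.
x_3 = 1^2 mod 1729 = 1.
x_4 = 1^2 mod 1729 = 1.
x_5 = 1^2 mod 1729 = 1.

1464, 1065, 1, 1, 1, 1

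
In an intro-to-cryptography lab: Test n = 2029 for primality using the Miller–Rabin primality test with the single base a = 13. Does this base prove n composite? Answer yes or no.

no

n − 1 = 2028 = 2^2 · 507, so s = 2 and d = 507.
x_0 = 13^507 mod 2029 = 1.
x_0 = 1, so 13 is not a witness.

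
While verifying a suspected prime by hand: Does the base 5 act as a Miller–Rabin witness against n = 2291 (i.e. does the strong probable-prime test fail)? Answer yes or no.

n − 1 = 2290 = 2^1 · 1145, so s = 1 and d = 1145.
x_0 = 5^1145 mod 2291 = 1695.
x_0 ∉ {1, 2290} and s = 1, so 5 is a Miller–Rabin witness and 2291 is composite.

yes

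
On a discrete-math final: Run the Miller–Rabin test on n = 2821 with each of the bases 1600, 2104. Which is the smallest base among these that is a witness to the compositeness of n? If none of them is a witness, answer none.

n − 1 = 2820 = 2^2 · 705, so s = 2 and d = 705.
Base 1600: x_0 = 1600^705 mod 2821 = 1. x_0 = 1, so 1600 is not a witness.
Base 2104: x_0 = 2104^705 mod 2821 = 1828. x_0 is neither 1 nor 2820, so continue squaring. x_1 = 1828^2 mod 2821 = 1520. Reached i = s−1 = 1 without hitting −1: 2104 is a Miller–Rabin witness and 2821 is composite.
The smallest witness among the given bases is 2104.

2104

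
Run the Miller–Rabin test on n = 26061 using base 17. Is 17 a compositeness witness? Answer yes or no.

yes

n − 1 = 26060 = 2^2 · 6515, so s = 2 and d = 6515.
x_0 = 17^6515 mod 26061 = 8279.
x_0 is neither 1 nor 26060, so continue squaring.
x_1 = 8279^2 mod 26061 = 1411.
Reached i = s−1 = 1 without hitting −1: 17 is a Miller–Rabin witness and 26061 is composite.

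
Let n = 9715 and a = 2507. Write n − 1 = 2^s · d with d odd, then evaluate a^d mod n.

n − 1 = 9714 = 2^1 · 4857, so s = 1 and d = 4857.
Repeated squaring mod 9715: 2507^1 ≡ 2507, 2507^2 ≡ 9159, 2507^4 ≡ 7971, 2507^8 ≡ 741, 2507^16 ≡ 5041, 2507^32 ≡ 6956, 2507^64 ≡ 5236, 2507^128 ≡ 9681, 2507^256 ≡ 1156, 2507^512 ≡ 5381, 2507^1024 ≡ 4461, 2507^2048 ≡ 4201, 2507^4096 ≡ 5961.
4857 = 4096 + 512 + 128 + 64 + 32 + 16 + 8 + 1, so 2507^4857 ≡ 5961·5381·9681·5236·6956·5041·741·2507 ≡ 5722 (mod 9715).

5722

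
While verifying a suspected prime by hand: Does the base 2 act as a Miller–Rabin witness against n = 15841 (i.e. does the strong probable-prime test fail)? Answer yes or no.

no

n − 1 = 15840 = 2^5 · 495, so s = 5 and d = 495.
x_0 = 2^495 mod 15841 = 1.
x_0 = 1, so 2 is not a witness.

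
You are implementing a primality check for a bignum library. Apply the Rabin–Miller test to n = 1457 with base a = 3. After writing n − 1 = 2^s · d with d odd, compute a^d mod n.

251

n − 1 = 1456 = 2^4 · 91, so s = 4 and d = 91.
Repeated squaring mod 1457: 3^1 ≡ 3, 3^2 ≡ 9, 3^4 ≡ 81, 3^8 ≡ 733, 3^16 ≡ 1113, 3^32 ≡ 319, 3^64 ≡ 1228.
91 = 64 + 16 + 8 + 2 + 1, so 3^91 ≡ 1228·1113·733·9·3 ≡ 251 (mod 1457).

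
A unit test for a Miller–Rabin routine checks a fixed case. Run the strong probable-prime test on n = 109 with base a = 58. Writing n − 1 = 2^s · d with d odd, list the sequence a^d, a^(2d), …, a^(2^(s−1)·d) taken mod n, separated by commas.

76, 108

n − 1 = 108 = 2^2 · 27, so s = 2 and d = 27.
x_0 = 58^27 mod 109 = 76.
x_1 = 76^2 mod 109 = 108.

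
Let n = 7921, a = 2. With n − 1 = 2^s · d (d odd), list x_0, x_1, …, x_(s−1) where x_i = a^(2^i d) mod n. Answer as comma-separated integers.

4985, 2048, 4095, 268

n − 1 = 7920 = 2^4 · 495, so s = 4 and d = 495.
x_0 = 2^495 mod 7921 = 4985.
x_1 = 4985^2 mod 7921 = 2048.
x_2 = 2048^2 mod 7921 = 4095.
x_3 = 4095^2 mod 7921 = 268.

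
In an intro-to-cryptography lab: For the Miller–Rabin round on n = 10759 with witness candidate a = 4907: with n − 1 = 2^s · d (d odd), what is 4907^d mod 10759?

n − 1 = 10758 = 2^1 · 5379, so s = 1 and d = 5379.
4907^5379 mod 10759 = 4102.

4102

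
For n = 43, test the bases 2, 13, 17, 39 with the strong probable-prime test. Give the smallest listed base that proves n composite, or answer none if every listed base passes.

none

n − 1 = 42 = 2^1 · 21, so s = 1 and d = 21.
Base 2: x_0 = 2^21 mod 43 = 42. x_0 = 42 ≡ −1, so 2 is not a witness.
Base 13: x_0 = 13^21 mod 43 = 1. x_0 = 1, so 13 is not a witness.
Base 17: x_0 = 17^21 mod 43 = 1. x_0 = 1, so 17 is not a witness.
Base 39: x_0 = 39^21 mod 43 = 42. x_0 = 42 ≡ −1, so 39 is not a witness.
No listed base is a witness for 43.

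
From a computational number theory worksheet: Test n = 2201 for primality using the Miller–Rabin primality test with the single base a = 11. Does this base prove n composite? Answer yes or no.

yes

n − 1 = 2200 = 2^3 · 275, so s = 3 and d = 275.
x_0 = 11^275 mod 2201 = 1525.
x_0 is neither 1 nor 2200, so continue squaring.
x_1 = 1525^2 mod 2201 = 1369.
x_2 = 1369^2 mod 2201 = 1110.
Reached i = s−1 = 2 without hitting −1: 11 is a Miller–Rabin witness and 2201 is composite.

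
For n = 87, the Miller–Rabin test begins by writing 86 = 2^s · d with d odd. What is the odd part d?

Halving: 86 → 43; 43 is odd.
So 86 = 2^1 · 43.

43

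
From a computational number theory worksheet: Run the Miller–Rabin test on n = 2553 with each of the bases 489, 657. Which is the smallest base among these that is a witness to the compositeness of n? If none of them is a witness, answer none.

n − 1 = 2552 = 2^3 · 319, so s = 3 and d = 319.
Base 489: x_0 = 489^319 mod 2553 = 2508. x_0 is neither 1 nor 2552, so continue squaring. x_1 = 2508^2 mod 2553 = 2025. x_2 = 2025^2 mod 2553 = 507. Reached i = s−1 = 2 without hitting −1: 489 is a Miller–Rabin witness and 2553 is composite.
Base 657: x_0 = 657^319 mod 2553 = 1542. x_0 is neither 1 nor 2552, so continue squaring. x_1 = 1542^2 mod 2553 = 921. x_2 = 921^2 mod 2553 = 645. Reached i = s−1 = 2 without hitting −1: 657 is a Miller–Rabin witness and 2553 is composite.
The smallest witness among the given bases is 489.

489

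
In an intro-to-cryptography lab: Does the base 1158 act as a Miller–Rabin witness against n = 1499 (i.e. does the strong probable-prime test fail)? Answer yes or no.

n − 1 = 1498 = 2^1 · 749, so s = 1 and d = 749.
x_0 = 1158^749 mod 1499 = 1.
x_0 = 1, so 1158 is not a witness.

no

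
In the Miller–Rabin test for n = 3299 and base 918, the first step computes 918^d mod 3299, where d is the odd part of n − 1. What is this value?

3298

n − 1 = 3298 = 2^1 · 1649, so s = 1 and d = 1649.
918^1649 mod 3299 = 3298.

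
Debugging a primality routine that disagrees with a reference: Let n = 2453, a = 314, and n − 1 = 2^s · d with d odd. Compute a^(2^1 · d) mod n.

n − 1 = 2452 = 2^2 · 613, so s = 2 and d = 613.
x_0 = 314^613 mod 2453 = 601.
x_1 = 601^2 mod 2453 = 610.

610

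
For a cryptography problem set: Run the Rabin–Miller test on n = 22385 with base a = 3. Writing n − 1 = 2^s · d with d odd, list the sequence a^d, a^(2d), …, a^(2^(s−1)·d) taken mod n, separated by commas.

n − 1 = 22384 = 2^4 · 1399, so s = 4 and d = 1399.
x_0 = 3^1399 mod 22385 = 807.
x_1 = 807^2 mod 22385 = 2084.
x_2 = 2084^2 mod 22385 = 366.
x_3 = 366^2 mod 22385 = 22031.

807, 2084, 366, 22031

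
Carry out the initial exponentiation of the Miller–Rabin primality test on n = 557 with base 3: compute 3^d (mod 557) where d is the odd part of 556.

n − 1 = 556 = 2^2 · 139, so s = 2 and d = 139.
3^139 mod 557 = 439.

439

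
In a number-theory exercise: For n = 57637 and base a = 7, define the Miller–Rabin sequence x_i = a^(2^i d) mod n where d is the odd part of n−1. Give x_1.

57636

n − 1 = 57636 = 2^2 · 14409, so s = 2 and d = 14409.
x_0 = 7^14409 mod 57637 = 13517.
x_1 = 13517^2 mod 57637 = 57636.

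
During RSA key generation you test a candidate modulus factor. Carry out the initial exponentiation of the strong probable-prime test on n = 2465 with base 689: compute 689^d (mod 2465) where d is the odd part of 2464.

n − 1 = 2464 = 2^5 · 77, so s = 5 and d = 77.
689^77 mod 2465 = 144.

144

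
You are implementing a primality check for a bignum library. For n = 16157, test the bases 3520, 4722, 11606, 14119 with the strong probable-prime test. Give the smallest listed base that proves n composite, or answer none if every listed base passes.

3520

n − 1 = 16156 = 2^2 · 4039, so s = 2 and d = 4039.
Base 3520: x_0 = 3520^4039 mod 16157 = 14518. x_0 is neither 1 nor 16156, so continue squaring. x_1 = 14518^2 mod 16157 = 4259. Reached i = s−1 = 1 without hitting −1: 3520 is a Miller–Rabin witness and 16157 is composite.
Base 4722: x_0 = 4722^4039 mod 16157 = 11749. x_0 is neither 1 nor 16156, so continue squaring. x_1 = 11749^2 mod 16157 = 9750. Reached i = s−1 = 1 without hitting −1: 4722 is a Miller–Rabin witness and 16157 is composite.
Base 11606: x_0 = 11606^4039 mod 16157 = 8416. x_0 is neither 1 nor 16156, so continue squaring. x_1 = 8416^2 mod 16157 = 12925. Reached i = s−1 = 1 without hitting −1: 11606 is a Miller–Rabin witness and 16157 is composite.
Base 14119: x_0 = 14119^4039 mod 16157 = 16091. x_0 is neither 1 nor 16156, so continue squaring. x_1 = 16091^2 mod 16157 = 4356. Reached i = s−1 = 1 without hitting −1: 14119 is a Miller–Rabin witness and 16157 is composite.
The smallest witness among the given bases is 3520.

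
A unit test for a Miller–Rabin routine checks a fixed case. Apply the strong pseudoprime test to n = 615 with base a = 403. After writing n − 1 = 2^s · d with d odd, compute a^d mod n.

427

n − 1 = 614 = 2^1 · 307, so s = 1 and d = 307.
Repeated squaring mod 615: 403^1 ≡ 403, 403^2 ≡ 49, 403^4 ≡ 556, 403^8 ≡ 406, 403^16 ≡ 16, 403^32 ≡ 256, 403^64 ≡ 346, 403^128 ≡ 406, 403^256 ≡ 16.
307 = 256 + 32 + 16 + 2 + 1, so 403^307 ≡ 16·256·16·49·403 ≡ 427 (mod 615).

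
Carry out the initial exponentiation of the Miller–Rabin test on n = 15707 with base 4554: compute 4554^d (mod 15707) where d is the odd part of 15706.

n − 1 = 15706 = 2^1 · 7853, so s = 1 and d = 7853.
By repeated squaring, 4554^7853 ≡ 4361 (mod 15707).

4361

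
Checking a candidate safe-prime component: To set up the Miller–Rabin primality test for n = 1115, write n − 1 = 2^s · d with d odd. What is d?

Halving: 1114 → 557; 557 is odd.
So 1114 = 2^1 · 557.

557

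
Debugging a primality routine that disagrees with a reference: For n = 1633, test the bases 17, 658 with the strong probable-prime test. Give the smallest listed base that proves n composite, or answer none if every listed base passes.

n − 1 = 1632 = 2^5 · 51, so s = 5 and d = 51.
Base 17: x_0 = 17^51 mod 1633 = 940. x_0 is neither 1 nor 1632, so continue squaring. x_1 = 940^2 mod 1633 = 147. x_2 = 147^2 mod 1633 = 380. x_3 = 380^2 mod 1633 = 696. x_4 = 696^2 mod 1633 = 1048. Reached i = s−1 = 4 without hitting −1: 17 is a Miller–Rabin witness and 1633 is composite.
Base 658: x_0 = 658^51 mod 1633 = 111. x_0 is neither 1 nor 1632, so continue squaring. x_1 = 111^2 mod 1633 = 890. x_2 = 890^2 mod 1633 = 95. x_3 = 95^2 mod 1633 = 860. x_4 = 860^2 mod 1633 = 1484. Reached i = s−1 = 4 without hitting −1: 658 is a Miller–Rabin witness and 1633 is composite.
The smallest witness among the given bases is 17.

17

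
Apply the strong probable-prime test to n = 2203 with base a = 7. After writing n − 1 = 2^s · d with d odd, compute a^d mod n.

n − 1 = 2202 = 2^1 · 1101, so s = 1 and d = 1101.
Repeated squaring mod 2203: 7^1 ≡ 7, 7^2 ≡ 49, 7^4 ≡ 198, 7^8 ≡ 1753, 7^16 ≡ 2027, 7^32 ≡ 134, 7^64 ≡ 332, 7^128 ≡ 74, 7^256 ≡ 1070, 7^512 ≡ 1543, 7^1024 ≡ 1609.
1101 = 1024 + 64 + 8 + 4 + 1, so 7^1101 ≡ 1609·332·1753·198·7 ≡ 1 (mod 2203).

1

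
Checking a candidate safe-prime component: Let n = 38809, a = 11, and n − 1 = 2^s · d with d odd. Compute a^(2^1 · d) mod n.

n − 1 = 38808 = 2^3 · 4851, so s = 3 and d = 4851.
Repeated squaring mod 38809: 11^1 ≡ 11, 11^2 ≡ 121, 11^4 ≡ 14641, 11^8 ≡ 16774, 11^16 ≡ 1826, 11^32 ≡ 35511, 11^64 ≡ 10284, 11^128 ≡ 6131, 11^256 ≡ 22049, 11^512 ≡ 36867, 11^1024 ≡ 6891, 11^2048 ≡ 22474, 11^4096 ≡ 20350.
4851 = 4096 + 512 + 128 + 64 + 32 + 16 + 2 + 1, so 11^4851 ≡ 20350·36867·6131·10284·35511·1826·121·11 ≡ 37838 (mod 38809).
x_0 = 37838.
x_1 = 37838^2 mod 38809 = 11425.

11425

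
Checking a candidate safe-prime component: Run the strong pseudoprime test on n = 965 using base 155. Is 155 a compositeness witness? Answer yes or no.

yes

n − 1 = 964 = 2^2 · 241, so s = 2 and d = 241.
x_0 = 155^241 mod 965 = 10.
x_0 is neither 1 nor 964, so continue squaring.
x_1 = 10^2 mod 965 = 100.
Reached i = s−1 = 1 without hitting −1: 155 is a Miller–Rabin witness and 965 is composite.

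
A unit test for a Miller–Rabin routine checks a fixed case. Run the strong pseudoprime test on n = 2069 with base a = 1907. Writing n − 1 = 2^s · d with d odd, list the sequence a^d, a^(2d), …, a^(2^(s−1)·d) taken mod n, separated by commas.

1905, 2068

n − 1 = 2068 = 2^2 · 517, so s = 2 and d = 517.
x_0 = 1907^517 mod 2069 = 1905.
x_1 = 1905^2 mod 2069 = 2068.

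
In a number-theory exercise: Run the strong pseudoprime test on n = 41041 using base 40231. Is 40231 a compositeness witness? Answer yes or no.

n − 1 = 41040 = 2^4 · 2565, so s = 4 and d = 2565.
x_0 = 40231^2565 mod 41041 = 1.
x_0 = 1, so 40231 is not a witness.

no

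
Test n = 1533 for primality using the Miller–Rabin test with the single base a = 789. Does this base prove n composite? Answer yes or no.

n − 1 = 1532 = 2^2 · 383, so s = 2 and d = 383.
x_0 = 789^383 mod 1533 = 423.
x_0 is neither 1 nor 1532, so continue squaring.
x_1 = 423^2 mod 1533 = 1101.
Reached i = s−1 = 1 without hitting −1: 789 is a Miller–Rabin witness and 1533 is composite.

yes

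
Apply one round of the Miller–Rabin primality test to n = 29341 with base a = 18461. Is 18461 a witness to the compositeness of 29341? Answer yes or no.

n − 1 = 29340 = 2^2 · 7335, so s = 2 and d = 7335.
x_0 = 18461^7335 mod 29341 = 24155.
x_0 is neither 1 nor 29340, so continue squaring.
x_1 = 24155^2 mod 29341 = 18240.
Reached i = s−1 = 1 without hitting −1: 18461 is a Miller–Rabin witness and 29341 is composite.

yes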